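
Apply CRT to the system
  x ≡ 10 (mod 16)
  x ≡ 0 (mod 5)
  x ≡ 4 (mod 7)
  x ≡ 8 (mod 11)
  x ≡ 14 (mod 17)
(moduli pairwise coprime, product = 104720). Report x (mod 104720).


Product of moduli M = 16 · 5 · 7 · 11 · 17 = 104720.
Merge one congruence at a time:
  Start: x ≡ 10 (mod 16).
  Combine with x ≡ 0 (mod 5); new modulus lcm = 80.
    Write x = 10 + 16·t and substitute into x ≡ 0 (mod 5): 16·t ≡ 0 − 10 = -10 (mod 5).
    Reduce coefficients mod 5: 1·t ≡ 0 (mod 5).
    So t ≡ 0 (mod 5).
    Then x = 10 + 16·0 = 10, valid modulo lcm(16, 5) = 80: x ≡ 10 (mod 80).
  Combine with x ≡ 4 (mod 7); new modulus lcm = 560.
    Write x = 10 + 80·t and substitute into x ≡ 4 (mod 7): 80·t ≡ 4 − 10 = -6 (mod 7).
    Reduce coefficients mod 7: 3·t ≡ 1 (mod 7).
    The inverse of 3 mod 7 is 5 (since 3·5 = 15 = 2·7 + 1), so t ≡ 5·1 = 5 ≡ 5 (mod 7).
    Then x = 10 + 80·5 = 410, valid modulo lcm(80, 7) = 560: x ≡ 410 (mod 560).
  Combine with x ≡ 8 (mod 11); new modulus lcm = 6160.
    Write x = 410 + 560·t and substitute into x ≡ 8 (mod 11): 560·t ≡ 8 − 410 = -402 (mod 11).
    Reduce coefficients mod 11: 10·t ≡ 5 (mod 11).
    The inverse of 10 mod 11 is 10 (since 10·10 = 100 = 9·11 + 1), so t ≡ 10·5 = 50 ≡ 6 (mod 11).
    Then x = 410 + 560·6 = 3770, valid modulo lcm(560, 11) = 6160: x ≡ 3770 (mod 6160).
  Combine with x ≡ 14 (mod 17); new modulus lcm = 104720.
    Write x = 3770 + 6160·t and substitute into x ≡ 14 (mod 17): 6160·t ≡ 14 − 3770 = -3756 (mod 17).
    Reduce coefficients mod 17: 6·t ≡ 1 (mod 17).
    The inverse of 6 mod 17 is 3 (since 6·3 = 18 = 1·17 + 1), so t ≡ 3·1 = 3 ≡ 3 (mod 17).
    Then x = 3770 + 6160·3 = 22250, valid modulo lcm(6160, 17) = 104720: x ≡ 22250 (mod 104720).
Verify against each original: 22250 mod 16 = 10, 22250 mod 5 = 0, 22250 mod 7 = 4, 22250 mod 11 = 8, 22250 mod 17 = 14.

x ≡ 22250 (mod 104720).


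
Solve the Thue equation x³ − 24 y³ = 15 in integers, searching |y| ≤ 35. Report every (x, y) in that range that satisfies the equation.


The equation is x³ - 24y³ = 15. For fixed y, x³ = 24·y³ + 15, so a solution requires the RHS to be a perfect cube.
Strategy: iterate y from -35 to 35, compute RHS = 24·y³ + 15, and check whether it is a (positive or negative) perfect cube.
Check small values of y:
  y = 0: RHS = 15 is not a perfect cube.
  y = 1: RHS = 39 is not a perfect cube.
  y = -1: RHS = -9 is not a perfect cube.
  y = 2: RHS = 207 is not a perfect cube.
  y = -2: RHS = -177 is not a perfect cube.
  y = 3: RHS = 663 is not a perfect cube.
  y = -3: RHS = -633 is not a perfect cube.
Continuing the search up to |y| = 35 finds no solutions either.
No (x, y) in the scanned range satisfies the equation.

No integer solutions with |y| ≤ 35.


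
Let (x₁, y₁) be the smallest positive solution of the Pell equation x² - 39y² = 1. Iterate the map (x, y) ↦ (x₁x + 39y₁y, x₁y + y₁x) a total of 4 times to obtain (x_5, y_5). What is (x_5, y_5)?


Step 1: Find the fundamental solution (x₁, y₁) of x² - 39y² = 1.
  Expand √39 as a continued fraction. a₀ = ⌊√39⌋ = 6; iterate m_{k+1} = d_k·a_k − m_k, d_{k+1} = (39 − m_{k+1}²)/d_k, a_{k+1} = ⌊(a₀ + m_{k+1})/d_{k+1}⌋ (starting m₀ = 0, d₀ = 1), with convergents p_k = a_k·p_{k-1} + p_{k-2}, q_k = a_k·q_{k-1} + q_{k-2} (p₋₁ = 1, q₋₁ = 0):
  k = 0: a₀ = 6; p₀/q₀ = 6/1; p₀² − 39·q₀² = 36 − 39 = -3.
  k = 1: m = 6, d = 3, a = ⌊(6 + 6)/3⌋ = 4; p/q = (4·6 + 1)/(4·1 + 0) = 25/4; p² − 39·q² = 625 − 624 = 1.
  The first convergent with p² − 39·q² = 1 gives the fundamental solution (x₁, y₁) = (25, 4).
Step 2: Apply the recurrence (x_{n+1}, y_{n+1}) = (x₁x_n + 39y₁y_n, x₁y_n + y₁x_n) repeatedly.
  From (x_1, y_1) = (25, 4): x_2 = 25·25 + 39·4·4 = 1249; y_2 = 25·4 + 4·25 = 200.
  From (x_2, y_2) = (1249, 200): x_3 = 25·1249 + 39·4·200 = 62425; y_3 = 25·200 + 4·1249 = 9996.
  From (x_3, y_3) = (62425, 9996): x_4 = 25·62425 + 39·4·9996 = 3120001; y_4 = 25·9996 + 4·62425 = 499600.
  From (x_4, y_4) = (3120001, 499600): x_5 = 25·3120001 + 39·4·499600 = 155937625; y_5 = 25·499600 + 4·3120001 = 24970004.
Step 3: Verify x_5² - 39·y_5² = 24316542890640625 - 24316542890640624 = 1 (should be 1). ✓

(x_1, y_1) = (25, 4); (x_5, y_5) = (155937625, 24970004).


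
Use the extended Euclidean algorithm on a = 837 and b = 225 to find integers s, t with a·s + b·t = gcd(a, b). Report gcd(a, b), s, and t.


Euclidean algorithm on (837, 225) — divide until remainder is 0:
  837 = 3 · 225 + 162
  225 = 1 · 162 + 63
  162 = 2 · 63 + 36
  63 = 1 · 36 + 27
  36 = 1 · 27 + 9
  27 = 3 · 9 + 0
gcd(837, 225) = 9.
Track Bezout coefficients alongside the remainders: start with r₀ = 837 = a·1 + b·0 (s = 1, t = 0) and r₁ = 225 = a·0 + b·1 (s = 0, t = 1); each new remainder r_{k+1} = r_{k-1} − q_k·r_k inherits s_{k+1} = s_{k-1} − q_k·s_k, t_{k+1} = t_{k-1} − q_k·t_k, so r_k = a·s_k + b·t_k at every step:
  q = 3: r = 162, s = 1 − 3·0 = 1, t = 0 − 3·1 = -3  (check: 837·1 + 225·(-3) = 162)
  q = 1: r = 63, s = 0 − 1·1 = -1, t = 1 − 1·(-3) = 4  (check: 837·(-1) + 225·4 = 63)
  q = 2: r = 36, s = 1 − 2·(-1) = 3, t = -3 − 2·4 = -11  (check: 837·3 + 225·(-11) = 36)
  q = 1: r = 27, s = -1 − 1·3 = -4, t = 4 − 1·(-11) = 15  (check: 837·(-4) + 225·15 = 27)
  q = 1: r = 9, s = 3 − 1·(-4) = 7, t = -11 − 1·15 = -26  (check: 837·7 + 225·(-26) = 9)
The row with r = 9 (the gcd) gives the Bezout coefficients s = 7, t = -26.
Result: 837 · (7) + 225 · (-26) = 9.

gcd(837, 225) = 9; s = 7, t = -26 (check: 837·7 + 225·(-26) = 9).


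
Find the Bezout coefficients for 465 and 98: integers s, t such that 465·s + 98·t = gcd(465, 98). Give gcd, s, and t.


Euclidean algorithm on (465, 98) — divide until remainder is 0:
  465 = 4 · 98 + 73
  98 = 1 · 73 + 25
  73 = 2 · 25 + 23
  25 = 1 · 23 + 2
  23 = 11 · 2 + 1
  2 = 2 · 1 + 0
gcd(465, 98) = 1.
Track Bezout coefficients alongside the remainders: start with r₀ = 465 = a·1 + b·0 (s = 1, t = 0) and r₁ = 98 = a·0 + b·1 (s = 0, t = 1); each new remainder r_{k+1} = r_{k-1} − q_k·r_k inherits s_{k+1} = s_{k-1} − q_k·s_k, t_{k+1} = t_{k-1} − q_k·t_k, so r_k = a·s_k + b·t_k at every step:
  q = 4: r = 73, s = 1 − 4·0 = 1, t = 0 − 4·1 = -4  (check: 465·1 + 98·(-4) = 73)
  q = 1: r = 25, s = 0 − 1·1 = -1, t = 1 − 1·(-4) = 5  (check: 465·(-1) + 98·5 = 25)
  q = 2: r = 23, s = 1 − 2·(-1) = 3, t = -4 − 2·5 = -14  (check: 465·3 + 98·(-14) = 23)
  q = 1: r = 2, s = -1 − 1·3 = -4, t = 5 − 1·(-14) = 19  (check: 465·(-4) + 98·19 = 2)
  q = 11: r = 1, s = 3 − 11·(-4) = 47, t = -14 − 11·19 = -223  (check: 465·47 + 98·(-223) = 1)
The row with r = 1 (the gcd) gives the Bezout coefficients s = 47, t = -223.
Result: 465 · (47) + 98 · (-223) = 1.

gcd(465, 98) = 1; s = 47, t = -223 (check: 465·47 + 98·(-223) = 1).


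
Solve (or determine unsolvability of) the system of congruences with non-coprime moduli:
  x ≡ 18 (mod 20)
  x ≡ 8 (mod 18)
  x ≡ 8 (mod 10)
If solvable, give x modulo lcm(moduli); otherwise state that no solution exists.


Moduli 20, 18, 10 are not pairwise coprime, so CRT works modulo lcm(m_i) when all pairwise compatibility conditions hold.
Pairwise compatibility: gcd(m_i, m_j) must divide a_i - a_j for every pair.
Merge one congruence at a time:
  Start: x ≡ 18 (mod 20).
  Combine with x ≡ 8 (mod 18): gcd(20, 18) = 2; 8 - 18 = -10, which IS divisible by 2, so compatible.
    Write x = 18 + 20·t and substitute into x ≡ 8 (mod 18): 20·t ≡ 8 − 18 = -10 (mod 18).
    Divide the congruence (and modulus) by g = 2: 10·t ≡ -5 (mod 9).
    Reduce coefficients mod 9: 1·t ≡ 4 (mod 9).
    So t ≡ 4 (mod 9).
    Then x = 18 + 20·4 = 98, valid modulo lcm(20, 18) = 180: x ≡ 98 (mod 180).
  Combine with x ≡ 8 (mod 10): gcd(180, 10) = 10; 8 - 98 = -90, which IS divisible by 10, so compatible.
    Write x = 98 + 180·t and substitute into x ≡ 8 (mod 10): 180·t ≡ 8 − 98 = -90 (mod 10).
    Divide the congruence (and modulus) by g = 10: 18·t ≡ -9 (mod 1).
    Modulo 1 every t works; take t = 0.
    Then x = 98 + 180·0 = 98, valid modulo lcm(180, 10) = 180: x ≡ 98 (mod 180).
Verify: 98 mod 20 = 18, 98 mod 18 = 8, 98 mod 10 = 8.

x ≡ 98 (mod 180).


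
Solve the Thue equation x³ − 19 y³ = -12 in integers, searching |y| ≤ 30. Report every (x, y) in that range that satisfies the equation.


The equation is x³ - 19y³ = -12. For fixed y, x³ = 19·y³ − 12, so a solution requires the RHS to be a perfect cube.
Strategy: iterate y from -30 to 30, compute RHS = 19·y³ − 12, and check whether it is a (positive or negative) perfect cube.
Check small values of y:
  y = 0: RHS = -12 is not a perfect cube.
  y = 1: RHS = 7 is not a perfect cube.
  y = -1: RHS = -31 is not a perfect cube.
  y = 2: RHS = 140 is not a perfect cube.
  y = -2: RHS = -164 is not a perfect cube.
  y = 3: RHS = 501 is not a perfect cube.
  y = -3: RHS = -525 is not a perfect cube.
Continuing the search up to |y| = 30 finds no solutions either.
No (x, y) in the scanned range satisfies the equation.

No integer solutions with |y| ≤ 30.


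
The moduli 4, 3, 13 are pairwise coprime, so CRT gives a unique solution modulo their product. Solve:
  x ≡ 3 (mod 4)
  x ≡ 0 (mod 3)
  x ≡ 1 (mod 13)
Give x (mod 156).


Moduli 4, 3, 13 are pairwise coprime; by CRT there is a unique solution modulo M = 4 · 3 · 13 = 156.
Solve pairwise, accumulating the modulus:
  Start with x ≡ 3 (mod 4).
  Combine with x ≡ 0 (mod 3): since gcd(4, 3) = 1, we get a unique residue mod 12.
    Write x = 3 + 4·t and substitute into x ≡ 0 (mod 3): 4·t ≡ 0 − 3 = -3 (mod 3).
    Reduce coefficients mod 3: 1·t ≡ 0 (mod 3).
    So t ≡ 0 (mod 3).
    Then x = 3 + 4·0 = 3, valid modulo lcm(4, 3) = 12: x ≡ 3 (mod 12).
  Combine with x ≡ 1 (mod 13): since gcd(12, 13) = 1, we get a unique residue mod 156.
    Write x = 3 + 12·t and substitute into x ≡ 1 (mod 13): 12·t ≡ 1 − 3 = -2 (mod 13).
    Reduce coefficients mod 13: 12·t ≡ 11 (mod 13).
    The inverse of 12 mod 13 is 12 (since 12·12 = 144 = 11·13 + 1), so t ≡ 12·11 = 132 ≡ 2 (mod 13).
    Then x = 3 + 12·2 = 27, valid modulo lcm(12, 13) = 156: x ≡ 27 (mod 156).
Verify: 27 mod 4 = 3 ✓, 27 mod 3 = 0 ✓, 27 mod 13 = 1 ✓.

x ≡ 27 (mod 156).


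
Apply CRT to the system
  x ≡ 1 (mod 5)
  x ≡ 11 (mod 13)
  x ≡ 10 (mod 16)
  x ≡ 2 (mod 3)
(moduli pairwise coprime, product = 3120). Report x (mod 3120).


Product of moduli M = 5 · 13 · 16 · 3 = 3120.
Merge one congruence at a time:
  Start: x ≡ 1 (mod 5).
  Combine with x ≡ 11 (mod 13); new modulus lcm = 65.
    Write x = 1 + 5·t and substitute into x ≡ 11 (mod 13): 5·t ≡ 11 − 1 = 10 (mod 13).
    The inverse of 5 mod 13 is 8 (since 5·8 = 40 = 3·13 + 1), so t ≡ 8·10 = 80 ≡ 2 (mod 13).
    Then x = 1 + 5·2 = 11, valid modulo lcm(5, 13) = 65: x ≡ 11 (mod 65).
  Combine with x ≡ 10 (mod 16); new modulus lcm = 1040.
    Write x = 11 + 65·t and substitute into x ≡ 10 (mod 16): 65·t ≡ 10 − 11 = -1 (mod 16).
    Reduce coefficients mod 16: 1·t ≡ 15 (mod 16).
    So t ≡ 15 (mod 16).
    Then x = 11 + 65·15 = 986, valid modulo lcm(65, 16) = 1040: x ≡ 986 (mod 1040).
  Combine with x ≡ 2 (mod 3); new modulus lcm = 3120.
    Write x = 986 + 1040·t and substitute into x ≡ 2 (mod 3): 1040·t ≡ 2 − 986 = -984 (mod 3).
    Reduce coefficients mod 3: 2·t ≡ 0 (mod 3).
    The inverse of 2 mod 3 is 2 (since 2·2 = 4 = 1·3 + 1), so t ≡ 2·0 = 0 ≡ 0 (mod 3).
    Then x = 986 + 1040·0 = 986, valid modulo lcm(1040, 3) = 3120: x ≡ 986 (mod 3120).
Verify against each original: 986 mod 5 = 1, 986 mod 13 = 11, 986 mod 16 = 10, 986 mod 3 = 2.

x ≡ 986 (mod 3120).


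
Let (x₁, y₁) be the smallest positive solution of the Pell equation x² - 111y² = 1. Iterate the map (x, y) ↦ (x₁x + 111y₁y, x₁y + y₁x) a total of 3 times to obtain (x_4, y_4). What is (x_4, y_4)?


Step 1: Find the fundamental solution (x₁, y₁) of x² - 111y² = 1.
  Expand √111 as a continued fraction. a₀ = ⌊√111⌋ = 10; iterate m_{k+1} = d_k·a_k − m_k, d_{k+1} = (111 − m_{k+1}²)/d_k, a_{k+1} = ⌊(a₀ + m_{k+1})/d_{k+1}⌋ (starting m₀ = 0, d₀ = 1), with convergents p_k = a_k·p_{k-1} + p_{k-2}, q_k = a_k·q_{k-1} + q_{k-2} (p₋₁ = 1, q₋₁ = 0):
  k = 0: a₀ = 10; p₀/q₀ = 10/1; p₀² − 111·q₀² = 100 − 111 = -11.
  k = 1: m = 10, d = 11, a = ⌊(10 + 10)/11⌋ = 1; p/q = (1·10 + 1)/(1·1 + 0) = 11/1; p² − 111·q² = 121 − 111 = 10.
  k = 2: m = 1, d = 10, a = ⌊(10 + 1)/10⌋ = 1; p/q = (1·11 + 10)/(1·1 + 1) = 21/2; p² − 111·q² = 441 − 444 = -3.
  k = 3: m = 9, d = 3, a = ⌊(10 + 9)/3⌋ = 6; p/q = (6·21 + 11)/(6·2 + 1) = 137/13; p² − 111·q² = 18769 − 18759 = 10.
  k = 4: m = 9, d = 10, a = ⌊(10 + 9)/10⌋ = 1; p/q = (1·137 + 21)/(1·13 + 2) = 158/15; p² − 111·q² = 24964 − 24975 = -11.
  k = 5: m = 1, d = 11, a = ⌊(10 + 1)/11⌋ = 1; p/q = (1·158 + 137)/(1·15 + 13) = 295/28; p² − 111·q² = 87025 − 87024 = 1.
  The first convergent with p² − 111·q² = 1 gives the fundamental solution (x₁, y₁) = (295, 28).
Step 2: Apply the recurrence (x_{n+1}, y_{n+1}) = (x₁x_n + 111y₁y_n, x₁y_n + y₁x_n) repeatedly.
  From (x_1, y_1) = (295, 28): x_2 = 295·295 + 111·28·28 = 174049; y_2 = 295·28 + 28·295 = 16520.
  From (x_2, y_2) = (174049, 16520): x_3 = 295·174049 + 111·28·16520 = 102688615; y_3 = 295·16520 + 28·174049 = 9746772.
  From (x_3, y_3) = (102688615, 9746772): x_4 = 295·102688615 + 111·28·9746772 = 60586108801; y_4 = 295·9746772 + 28·102688615 = 5750578960.
Step 3: Verify x_4² - 111·y_4² = 3670676579646609657601 - 3670676579646609657600 = 1 (should be 1). ✓

(x_1, y_1) = (295, 28); (x_4, y_4) = (60586108801, 5750578960).


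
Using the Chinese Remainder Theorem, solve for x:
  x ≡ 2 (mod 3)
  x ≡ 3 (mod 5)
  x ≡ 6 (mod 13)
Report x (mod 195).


Moduli 3, 5, 13 are pairwise coprime; by CRT there is a unique solution modulo M = 3 · 5 · 13 = 195.
Solve pairwise, accumulating the modulus:
  Start with x ≡ 2 (mod 3).
  Combine with x ≡ 3 (mod 5): since gcd(3, 5) = 1, we get a unique residue mod 15.
    Write x = 2 + 3·t and substitute into x ≡ 3 (mod 5): 3·t ≡ 3 − 2 = 1 (mod 5).
    The inverse of 3 mod 5 is 2 (since 3·2 = 6 = 1·5 + 1), so t ≡ 2·1 = 2 ≡ 2 (mod 5).
    Then x = 2 + 3·2 = 8, valid modulo lcm(3, 5) = 15: x ≡ 8 (mod 15).
  Combine with x ≡ 6 (mod 13): since gcd(15, 13) = 1, we get a unique residue mod 195.
    Write x = 8 + 15·t and substitute into x ≡ 6 (mod 13): 15·t ≡ 6 − 8 = -2 (mod 13).
    Reduce coefficients mod 13: 2·t ≡ 11 (mod 13).
    The inverse of 2 mod 13 is 7 (since 2·7 = 14 = 1·13 + 1), so t ≡ 7·11 = 77 ≡ 12 (mod 13).
    Then x = 8 + 15·12 = 188, valid modulo lcm(15, 13) = 195: x ≡ 188 (mod 195).
Verify: 188 mod 3 = 2 ✓, 188 mod 5 = 3 ✓, 188 mod 13 = 6 ✓.

x ≡ 188 (mod 195).


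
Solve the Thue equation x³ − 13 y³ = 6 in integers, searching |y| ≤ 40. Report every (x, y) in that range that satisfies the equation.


The equation is x³ - 13y³ = 6. For fixed y, x³ = 13·y³ + 6, so a solution requires the RHS to be a perfect cube.
Strategy: iterate y from -40 to 40, compute RHS = 13·y³ + 6, and check whether it is a (positive or negative) perfect cube.
Check small values of y:
  y = 0: RHS = 6 is not a perfect cube.
  y = 1: RHS = 19 is not a perfect cube.
  y = -1: RHS = -7 is not a perfect cube.
  y = 2: RHS = 110 is not a perfect cube.
  y = -2: RHS = -98 is not a perfect cube.
  y = 3: RHS = 357 is not a perfect cube.
  y = -3: RHS = -345 is not a perfect cube.
Continuing the search up to |y| = 40 finds no solutions either.
No (x, y) in the scanned range satisfies the equation.

No integer solutions with |y| ≤ 40.


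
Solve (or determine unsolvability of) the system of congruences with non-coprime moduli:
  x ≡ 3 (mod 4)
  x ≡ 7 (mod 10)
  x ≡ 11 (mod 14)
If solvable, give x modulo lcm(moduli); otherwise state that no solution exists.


Moduli 4, 10, 14 are not pairwise coprime, so CRT works modulo lcm(m_i) when all pairwise compatibility conditions hold.
Pairwise compatibility: gcd(m_i, m_j) must divide a_i - a_j for every pair.
Merge one congruence at a time:
  Start: x ≡ 3 (mod 4).
  Combine with x ≡ 7 (mod 10): gcd(4, 10) = 2; 7 - 3 = 4, which IS divisible by 2, so compatible.
    Write x = 3 + 4·t and substitute into x ≡ 7 (mod 10): 4·t ≡ 7 − 3 = 4 (mod 10).
    Divide the congruence (and modulus) by g = 2: 2·t ≡ 2 (mod 5).
    The inverse of 2 mod 5 is 3 (since 2·3 = 6 = 1·5 + 1), so t ≡ 3·2 = 6 ≡ 1 (mod 5).
    Then x = 3 + 4·1 = 7, valid modulo lcm(4, 10) = 20: x ≡ 7 (mod 20).
  Combine with x ≡ 11 (mod 14): gcd(20, 14) = 2; 11 - 7 = 4, which IS divisible by 2, so compatible.
    Write x = 7 + 20·t and substitute into x ≡ 11 (mod 14): 20·t ≡ 11 − 7 = 4 (mod 14).
    Divide the congruence (and modulus) by g = 2: 10·t ≡ 2 (mod 7).
    Reduce coefficients mod 7: 3·t ≡ 2 (mod 7).
    The inverse of 3 mod 7 is 5 (since 3·5 = 15 = 2·7 + 1), so t ≡ 5·2 = 10 ≡ 3 (mod 7).
    Then x = 7 + 20·3 = 67, valid modulo lcm(20, 14) = 140: x ≡ 67 (mod 140).
Verify: 67 mod 4 = 3, 67 mod 10 = 7, 67 mod 14 = 11.

x ≡ 67 (mod 140).


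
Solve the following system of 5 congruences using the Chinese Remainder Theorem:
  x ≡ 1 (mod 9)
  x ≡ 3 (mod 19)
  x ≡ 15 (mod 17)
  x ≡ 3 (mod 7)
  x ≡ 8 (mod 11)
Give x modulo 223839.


Product of moduli M = 9 · 19 · 17 · 7 · 11 = 223839.
Merge one congruence at a time:
  Start: x ≡ 1 (mod 9).
  Combine with x ≡ 3 (mod 19); new modulus lcm = 171.
    Write x = 1 + 9·t and substitute into x ≡ 3 (mod 19): 9·t ≡ 3 − 1 = 2 (mod 19).
    The inverse of 9 mod 19 is 17 (since 9·17 = 153 = 8·19 + 1), so t ≡ 17·2 = 34 ≡ 15 (mod 19).
    Then x = 1 + 9·15 = 136, valid modulo lcm(9, 19) = 171: x ≡ 136 (mod 171).
  Combine with x ≡ 15 (mod 17); new modulus lcm = 2907.
    Write x = 136 + 171·t and substitute into x ≡ 15 (mod 17): 171·t ≡ 15 − 136 = -121 (mod 17).
    Reduce coefficients mod 17: 1·t ≡ 15 (mod 17).
    So t ≡ 15 (mod 17).
    Then x = 136 + 171·15 = 2701, valid modulo lcm(171, 17) = 2907: x ≡ 2701 (mod 2907).
  Combine with x ≡ 3 (mod 7); new modulus lcm = 20349.
    Write x = 2701 + 2907·t and substitute into x ≡ 3 (mod 7): 2907·t ≡ 3 − 2701 = -2698 (mod 7).
    Reduce coefficients mod 7: 2·t ≡ 4 (mod 7).
    The inverse of 2 mod 7 is 4 (since 2·4 = 8 = 1·7 + 1), so t ≡ 4·4 = 16 ≡ 2 (mod 7).
    Then x = 2701 + 2907·2 = 8515, valid modulo lcm(2907, 7) = 20349: x ≡ 8515 (mod 20349).
  Combine with x ≡ 8 (mod 11); new modulus lcm = 223839.
    Write x = 8515 + 20349·t and substitute into x ≡ 8 (mod 11): 20349·t ≡ 8 − 8515 = -8507 (mod 11).
    Reduce coefficients mod 11: 10·t ≡ 7 (mod 11).
    The inverse of 10 mod 11 is 10 (since 10·10 = 100 = 9·11 + 1), so t ≡ 10·7 = 70 ≡ 4 (mod 11).
    Then x = 8515 + 20349·4 = 89911, valid modulo lcm(20349, 11) = 223839: x ≡ 89911 (mod 223839).
Verify against each original: 89911 mod 9 = 1, 89911 mod 19 = 3, 89911 mod 17 = 15, 89911 mod 7 = 3, 89911 mod 11 = 8.

x ≡ 89911 (mod 223839).


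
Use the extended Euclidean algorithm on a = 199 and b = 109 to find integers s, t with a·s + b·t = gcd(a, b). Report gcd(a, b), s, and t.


Euclidean algorithm on (199, 109) — divide until remainder is 0:
  199 = 1 · 109 + 90
  109 = 1 · 90 + 19
  90 = 4 · 19 + 14
  19 = 1 · 14 + 5
  14 = 2 · 5 + 4
  5 = 1 · 4 + 1
  4 = 4 · 1 + 0
gcd(199, 109) = 1.
Track Bezout coefficients alongside the remainders: start with r₀ = 199 = a·1 + b·0 (s = 1, t = 0) and r₁ = 109 = a·0 + b·1 (s = 0, t = 1); each new remainder r_{k+1} = r_{k-1} − q_k·r_k inherits s_{k+1} = s_{k-1} − q_k·s_k, t_{k+1} = t_{k-1} − q_k·t_k, so r_k = a·s_k + b·t_k at every step:
  q = 1: r = 90, s = 1 − 1·0 = 1, t = 0 − 1·1 = -1  (check: 199·1 + 109·(-1) = 90)
  q = 1: r = 19, s = 0 − 1·1 = -1, t = 1 − 1·(-1) = 2  (check: 199·(-1) + 109·2 = 19)
  q = 4: r = 14, s = 1 − 4·(-1) = 5, t = -1 − 4·2 = -9  (check: 199·5 + 109·(-9) = 14)
  q = 1: r = 5, s = -1 − 1·5 = -6, t = 2 − 1·(-9) = 11  (check: 199·(-6) + 109·11 = 5)
  q = 2: r = 4, s = 5 − 2·(-6) = 17, t = -9 − 2·11 = -31  (check: 199·17 + 109·(-31) = 4)
  q = 1: r = 1, s = -6 − 1·17 = -23, t = 11 − 1·(-31) = 42  (check: 199·(-23) + 109·42 = 1)
The row with r = 1 (the gcd) gives the Bezout coefficients s = -23, t = 42.
Result: 199 · (-23) + 109 · (42) = 1.

gcd(199, 109) = 1; s = -23, t = 42 (check: 199·(-23) + 109·42 = 1).


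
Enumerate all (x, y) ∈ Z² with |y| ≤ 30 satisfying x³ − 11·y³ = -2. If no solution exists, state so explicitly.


The equation is x³ - 11y³ = -2. For fixed y, x³ = 11·y³ − 2, so a solution requires the RHS to be a perfect cube.
Strategy: iterate y from -30 to 30, compute RHS = 11·y³ − 2, and check whether it is a (positive or negative) perfect cube.
Check small values of y:
  y = 0: RHS = -2 is not a perfect cube.
  y = 1: RHS = 9 is not a perfect cube.
  y = -1: RHS = -13 is not a perfect cube.
  y = 2: RHS = 86 is not a perfect cube.
  y = -2: RHS = -90 is not a perfect cube.
  y = 3: RHS = 295 is not a perfect cube.
  y = -3: RHS = -299 is not a perfect cube.
Continuing the search up to |y| = 30 finds no solutions either.
No (x, y) in the scanned range satisfies the equation.

No integer solutions with |y| ≤ 30.


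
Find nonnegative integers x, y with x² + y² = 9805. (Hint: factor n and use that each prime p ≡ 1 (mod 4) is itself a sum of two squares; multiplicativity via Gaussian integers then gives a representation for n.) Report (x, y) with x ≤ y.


Step 1: Factor n = 9805 = 5 · 37 · 53.
Step 2: Check the mod-4 condition on each prime factor: 5 ≡ 1 (mod 4), exponent 1; 37 ≡ 1 (mod 4), exponent 1; 53 ≡ 1 (mod 4), exponent 1.
All primes ≡ 3 (mod 4) appear to even exponent (or don't appear), so by the two-squares theorem n IS expressible as a sum of two squares.
Step 3: Build a representation. Here n = 5 · 37 · 53 is a product of primes ≡ 1 (mod 4). Each prime p ≡ 1 (mod 4) is itself a sum of two squares; find a² by testing p − a² for a perfect square:
  5: 5 − 1² = 4 = 2² ⇒ 5 = 1² + 2².
  37: 37 − 1² = 36 = 6² ⇒ 37 = 1² + 6².
  53: 53 − 1² = 52, 53 − 2² = 49 = 7² ⇒ 53 = 2² + 7².
  Combine using the Brahmagupta–Fibonacci identity (a² + b²)(c² + d²) = (ac − bd)² + (ad + bc)² = (ac + bd)² + (ad − bc)²:
  5 · 37 = 185: from (1² + 2²)(1² + 6²), take (1·1 − 2·6, 1·6 + 2·1) = (1 − 12, 6 + 2) = (-11, 8); dropping signs (only squares matter) gives (11, 8); check 11² + 8² = 121 + 64 = 185 ✓.
  185 · 53 = 9805: from (11² + 8²)(2² + 7²), take (11·2 − 8·7, 11·7 + 8·2) = (22 − 56, 77 + 16) = (-34, 93); dropping signs (only squares matter) gives (34, 93); check 34² + 93² = 1156 + 8649 = 9805 ✓.
Step 4: Order so x ≤ y and verify: 34² + 93² = 1156 + 8649 = 9805 = n. ✓

n = 9805 = 34² + 93² (one valid representation with x ≤ y).


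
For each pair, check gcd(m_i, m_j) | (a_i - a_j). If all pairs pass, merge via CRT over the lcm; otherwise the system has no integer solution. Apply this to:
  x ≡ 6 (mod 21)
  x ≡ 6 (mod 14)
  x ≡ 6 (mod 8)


Moduli 21, 14, 8 are not pairwise coprime, so CRT works modulo lcm(m_i) when all pairwise compatibility conditions hold.
Pairwise compatibility: gcd(m_i, m_j) must divide a_i - a_j for every pair.
Merge one congruence at a time:
  Start: x ≡ 6 (mod 21).
  Combine with x ≡ 6 (mod 14): gcd(21, 14) = 7; 6 - 6 = 0, which IS divisible by 7, so compatible.
    Write x = 6 + 21·t and substitute into x ≡ 6 (mod 14): 21·t ≡ 6 − 6 = 0 (mod 14).
    Divide the congruence (and modulus) by g = 7: 3·t ≡ 0 (mod 2).
    Reduce coefficients mod 2: 1·t ≡ 0 (mod 2).
    So t ≡ 0 (mod 2).
    Then x = 6 + 21·0 = 6, valid modulo lcm(21, 14) = 42: x ≡ 6 (mod 42).
  Combine with x ≡ 6 (mod 8): gcd(42, 8) = 2; 6 - 6 = 0, which IS divisible by 2, so compatible.
    Write x = 6 + 42·t and substitute into x ≡ 6 (mod 8): 42·t ≡ 6 − 6 = 0 (mod 8).
    Divide the congruence (and modulus) by g = 2: 21·t ≡ 0 (mod 4).
    Reduce coefficients mod 4: 1·t ≡ 0 (mod 4).
    So t ≡ 0 (mod 4).
    Then x = 6 + 42·0 = 6, valid modulo lcm(42, 8) = 168: x ≡ 6 (mod 168).
Verify: 6 mod 21 = 6, 6 mod 14 = 6, 6 mod 8 = 6.

x ≡ 6 (mod 168).


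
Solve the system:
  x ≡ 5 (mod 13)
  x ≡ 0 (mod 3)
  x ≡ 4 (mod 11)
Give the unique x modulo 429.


Moduli 13, 3, 11 are pairwise coprime; by CRT there is a unique solution modulo M = 13 · 3 · 11 = 429.
Solve pairwise, accumulating the modulus:
  Start with x ≡ 5 (mod 13).
  Combine with x ≡ 0 (mod 3): since gcd(13, 3) = 1, we get a unique residue mod 39.
    Write x = 5 + 13·t and substitute into x ≡ 0 (mod 3): 13·t ≡ 0 − 5 = -5 (mod 3).
    Reduce coefficients mod 3: 1·t ≡ 1 (mod 3).
    So t ≡ 1 (mod 3).
    Then x = 5 + 13·1 = 18, valid modulo lcm(13, 3) = 39: x ≡ 18 (mod 39).
  Combine with x ≡ 4 (mod 11): since gcd(39, 11) = 1, we get a unique residue mod 429.
    Write x = 18 + 39·t and substitute into x ≡ 4 (mod 11): 39·t ≡ 4 − 18 = -14 (mod 11).
    Reduce coefficients mod 11: 6·t ≡ 8 (mod 11).
    The inverse of 6 mod 11 is 2 (since 6·2 = 12 = 1·11 + 1), so t ≡ 2·8 = 16 ≡ 5 (mod 11).
    Then x = 18 + 39·5 = 213, valid modulo lcm(39, 11) = 429: x ≡ 213 (mod 429).
Verify: 213 mod 13 = 5 ✓, 213 mod 3 = 0 ✓, 213 mod 11 = 4 ✓.

x ≡ 213 (mod 429).


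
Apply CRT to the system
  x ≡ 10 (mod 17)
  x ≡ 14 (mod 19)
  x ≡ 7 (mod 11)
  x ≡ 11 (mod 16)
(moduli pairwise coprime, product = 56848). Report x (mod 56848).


Product of moduli M = 17 · 19 · 11 · 16 = 56848.
Merge one congruence at a time:
  Start: x ≡ 10 (mod 17).
  Combine with x ≡ 14 (mod 19); new modulus lcm = 323.
    Write x = 10 + 17·t and substitute into x ≡ 14 (mod 19): 17·t ≡ 14 − 10 = 4 (mod 19).
    The inverse of 17 mod 19 is 9 (since 17·9 = 153 = 8·19 + 1), so t ≡ 9·4 = 36 ≡ 17 (mod 19).
    Then x = 10 + 17·17 = 299, valid modulo lcm(17, 19) = 323: x ≡ 299 (mod 323).
  Combine with x ≡ 7 (mod 11); new modulus lcm = 3553.
    Write x = 299 + 323·t and substitute into x ≡ 7 (mod 11): 323·t ≡ 7 − 299 = -292 (mod 11).
    Reduce coefficients mod 11: 4·t ≡ 5 (mod 11).
    The inverse of 4 mod 11 is 3 (since 4·3 = 12 = 1·11 + 1), so t ≡ 3·5 = 15 ≡ 4 (mod 11).
    Then x = 299 + 323·4 = 1591, valid modulo lcm(323, 11) = 3553: x ≡ 1591 (mod 3553).
  Combine with x ≡ 11 (mod 16); new modulus lcm = 56848.
    Write x = 1591 + 3553·t and substitute into x ≡ 11 (mod 16): 3553·t ≡ 11 − 1591 = -1580 (mod 16).
    Reduce coefficients mod 16: 1·t ≡ 4 (mod 16).
    So t ≡ 4 (mod 16).
    Then x = 1591 + 3553·4 = 15803, valid modulo lcm(3553, 16) = 56848: x ≡ 15803 (mod 56848).
Verify against each original: 15803 mod 17 = 10, 15803 mod 19 = 14, 15803 mod 11 = 7, 15803 mod 16 = 11.

x ≡ 15803 (mod 56848).


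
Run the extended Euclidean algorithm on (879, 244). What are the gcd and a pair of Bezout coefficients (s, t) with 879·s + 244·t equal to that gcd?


Euclidean algorithm on (879, 244) — divide until remainder is 0:
  879 = 3 · 244 + 147
  244 = 1 · 147 + 97
  147 = 1 · 97 + 50
  97 = 1 · 50 + 47
  50 = 1 · 47 + 3
  47 = 15 · 3 + 2
  3 = 1 · 2 + 1
  2 = 2 · 1 + 0
gcd(879, 244) = 1.
Track Bezout coefficients alongside the remainders: start with r₀ = 879 = a·1 + b·0 (s = 1, t = 0) and r₁ = 244 = a·0 + b·1 (s = 0, t = 1); each new remainder r_{k+1} = r_{k-1} − q_k·r_k inherits s_{k+1} = s_{k-1} − q_k·s_k, t_{k+1} = t_{k-1} − q_k·t_k, so r_k = a·s_k + b·t_k at every step:
  q = 3: r = 147, s = 1 − 3·0 = 1, t = 0 − 3·1 = -3  (check: 879·1 + 244·(-3) = 147)
  q = 1: r = 97, s = 0 − 1·1 = -1, t = 1 − 1·(-3) = 4  (check: 879·(-1) + 244·4 = 97)
  q = 1: r = 50, s = 1 − 1·(-1) = 2, t = -3 − 1·4 = -7  (check: 879·2 + 244·(-7) = 50)
  q = 1: r = 47, s = -1 − 1·2 = -3, t = 4 − 1·(-7) = 11  (check: 879·(-3) + 244·11 = 47)
  q = 1: r = 3, s = 2 − 1·(-3) = 5, t = -7 − 1·11 = -18  (check: 879·5 + 244·(-18) = 3)
  q = 15: r = 2, s = -3 − 15·5 = -78, t = 11 − 15·(-18) = 281  (check: 879·(-78) + 244·281 = 2)
  q = 1: r = 1, s = 5 − 1·(-78) = 83, t = -18 − 1·281 = -299  (check: 879·83 + 244·(-299) = 1)
The row with r = 1 (the gcd) gives the Bezout coefficients s = 83, t = -299.
Result: 879 · (83) + 244 · (-299) = 1.

gcd(879, 244) = 1; s = 83, t = -299 (check: 879·83 + 244·(-299) = 1).


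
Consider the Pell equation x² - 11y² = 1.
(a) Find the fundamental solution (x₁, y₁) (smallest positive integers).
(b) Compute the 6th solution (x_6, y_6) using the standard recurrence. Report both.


Step 1: Find the fundamental solution (x₁, y₁) of x² - 11y² = 1.
  Expand √11 as a continued fraction. a₀ = ⌊√11⌋ = 3; iterate m_{k+1} = d_k·a_k − m_k, d_{k+1} = (11 − m_{k+1}²)/d_k, a_{k+1} = ⌊(a₀ + m_{k+1})/d_{k+1}⌋ (starting m₀ = 0, d₀ = 1), with convergents p_k = a_k·p_{k-1} + p_{k-2}, q_k = a_k·q_{k-1} + q_{k-2} (p₋₁ = 1, q₋₁ = 0):
  k = 0: a₀ = 3; p₀/q₀ = 3/1; p₀² − 11·q₀² = 9 − 11 = -2.
  k = 1: m = 3, d = 2, a = ⌊(3 + 3)/2⌋ = 3; p/q = (3·3 + 1)/(3·1 + 0) = 10/3; p² − 11·q² = 100 − 99 = 1.
  The first convergent with p² − 11·q² = 1 gives the fundamental solution (x₁, y₁) = (10, 3).
Step 2: Apply the recurrence (x_{n+1}, y_{n+1}) = (x₁x_n + 11y₁y_n, x₁y_n + y₁x_n) repeatedly.
  From (x_1, y_1) = (10, 3): x_2 = 10·10 + 11·3·3 = 199; y_2 = 10·3 + 3·10 = 60.
  From (x_2, y_2) = (199, 60): x_3 = 10·199 + 11·3·60 = 3970; y_3 = 10·60 + 3·199 = 1197.
  From (x_3, y_3) = (3970, 1197): x_4 = 10·3970 + 11·3·1197 = 79201; y_4 = 10·1197 + 3·3970 = 23880.
  From (x_4, y_4) = (79201, 23880): x_5 = 10·79201 + 11·3·23880 = 1580050; y_5 = 10·23880 + 3·79201 = 476403.
  From (x_5, y_5) = (1580050, 476403): x_6 = 10·1580050 + 11·3·476403 = 31521799; y_6 = 10·476403 + 3·1580050 = 9504180.
Step 3: Verify x_6² - 11·y_6² = 993623812196401 - 993623812196400 = 1 (should be 1). ✓

(x_1, y_1) = (10, 3); (x_6, y_6) = (31521799, 9504180).


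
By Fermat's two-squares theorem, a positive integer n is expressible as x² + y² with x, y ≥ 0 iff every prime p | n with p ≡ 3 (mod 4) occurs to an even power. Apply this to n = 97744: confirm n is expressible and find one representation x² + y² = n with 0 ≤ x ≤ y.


Step 1: Factor n = 97744 = 2^4 · 41 · 149.
Step 2: Check the mod-4 condition on each prime factor: 2 = 2 (special); 41 ≡ 1 (mod 4), exponent 1; 149 ≡ 1 (mod 4), exponent 1.
All primes ≡ 3 (mod 4) appear to even exponent (or don't appear), so by the two-squares theorem n IS expressible as a sum of two squares.
Step 3: Build a representation. Group n = k² · m with k = 4 and m = 41 · 149 = 6109 (a product of primes ≡ 1 (mod 4)); a representation of m scales to one of n via (k·x)² + (k·y)² = k²(x² + y²). Each prime p ≡ 1 (mod 4) is itself a sum of two squares; find a² by testing p − a² for a perfect square:
  41: 41 − 1² = 40, 41 − 2² = 37, 41 − 3² = 32, 41 − 4² = 25 = 5² ⇒ 41 = 4² + 5².
  149: 149 − 1² = 148, 149 − 2² = 145, 149 − 3² = 140, 149 − 4² = 133, 149 − 5² = 124, 149 − 6² = 113, 149 − 7² = 100 = 10² ⇒ 149 = 7² + 10².
  Combine using the Brahmagupta–Fibonacci identity (a² + b²)(c² + d²) = (ac − bd)² + (ad + bc)² = (ac + bd)² + (ad − bc)²:
  41 · 149 = 6109: from (4² + 5²)(7² + 10²), take (4·7 − 5·10, 4·10 + 5·7) = (28 − 50, 40 + 35) = (-22, 75); dropping signs (only squares matter) gives (22, 75); check 22² + 75² = 484 + 5625 = 6109 ✓.
  Scale by k = 4: (4·22, 4·75) = (88, 300).
Step 4: Order so x ≤ y and verify: 88² + 300² = 7744 + 90000 = 97744 = n. ✓

n = 97744 = 88² + 300² (one valid representation with x ≤ y).


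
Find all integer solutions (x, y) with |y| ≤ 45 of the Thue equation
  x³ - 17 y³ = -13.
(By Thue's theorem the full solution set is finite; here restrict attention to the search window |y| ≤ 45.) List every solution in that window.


The equation is x³ - 17y³ = -13. For fixed y, x³ = 17·y³ − 13, so a solution requires the RHS to be a perfect cube.
Strategy: iterate y from -45 to 45, compute RHS = 17·y³ − 13, and check whether it is a (positive or negative) perfect cube.
Check small values of y:
  y = 0: RHS = -13 is not a perfect cube.
  y = 1: RHS = 4 is not a perfect cube.
  y = -1: RHS = -30 is not a perfect cube.
  y = 2: RHS = 123 is not a perfect cube.
  y = -2: RHS = -149 is not a perfect cube.
  y = 3: RHS = 446 is not a perfect cube.
  y = -3: RHS = -472 is not a perfect cube.
Continuing the search up to |y| = 45 finds no solutions either.
No (x, y) in the scanned range satisfies the equation.

No integer solutions with |y| ≤ 45.


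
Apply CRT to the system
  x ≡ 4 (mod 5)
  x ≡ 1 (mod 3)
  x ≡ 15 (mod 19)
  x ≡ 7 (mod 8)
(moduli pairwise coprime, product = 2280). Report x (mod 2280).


Product of moduli M = 5 · 3 · 19 · 8 = 2280.
Merge one congruence at a time:
  Start: x ≡ 4 (mod 5).
  Combine with x ≡ 1 (mod 3); new modulus lcm = 15.
    Write x = 4 + 5·t and substitute into x ≡ 1 (mod 3): 5·t ≡ 1 − 4 = -3 (mod 3).
    Reduce coefficients mod 3: 2·t ≡ 0 (mod 3).
    The inverse of 2 mod 3 is 2 (since 2·2 = 4 = 1·3 + 1), so t ≡ 2·0 = 0 ≡ 0 (mod 3).
    Then x = 4 + 5·0 = 4, valid modulo lcm(5, 3) = 15: x ≡ 4 (mod 15).
  Combine with x ≡ 15 (mod 19); new modulus lcm = 285.
    Write x = 4 + 15·t and substitute into x ≡ 15 (mod 19): 15·t ≡ 15 − 4 = 11 (mod 19).
    The inverse of 15 mod 19 is 14 (since 15·14 = 210 = 11·19 + 1), so t ≡ 14·11 = 154 ≡ 2 (mod 19).
    Then x = 4 + 15·2 = 34, valid modulo lcm(15, 19) = 285: x ≡ 34 (mod 285).
  Combine with x ≡ 7 (mod 8); new modulus lcm = 2280.
    Write x = 34 + 285·t and substitute into x ≡ 7 (mod 8): 285·t ≡ 7 − 34 = -27 (mod 8).
    Reduce coefficients mod 8: 5·t ≡ 5 (mod 8).
    The inverse of 5 mod 8 is 5 (since 5·5 = 25 = 3·8 + 1), so t ≡ 5·5 = 25 ≡ 1 (mod 8).
    Then x = 34 + 285·1 = 319, valid modulo lcm(285, 8) = 2280: x ≡ 319 (mod 2280).
Verify against each original: 319 mod 5 = 4, 319 mod 3 = 1, 319 mod 19 = 15, 319 mod 8 = 7.

x ≡ 319 (mod 2280).


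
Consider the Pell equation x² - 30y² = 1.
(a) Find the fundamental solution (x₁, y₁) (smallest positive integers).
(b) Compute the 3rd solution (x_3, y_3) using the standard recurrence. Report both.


Step 1: Find the fundamental solution (x₁, y₁) of x² - 30y² = 1.
  Expand √30 as a continued fraction. a₀ = ⌊√30⌋ = 5; iterate m_{k+1} = d_k·a_k − m_k, d_{k+1} = (30 − m_{k+1}²)/d_k, a_{k+1} = ⌊(a₀ + m_{k+1})/d_{k+1}⌋ (starting m₀ = 0, d₀ = 1), with convergents p_k = a_k·p_{k-1} + p_{k-2}, q_k = a_k·q_{k-1} + q_{k-2} (p₋₁ = 1, q₋₁ = 0):
  k = 0: a₀ = 5; p₀/q₀ = 5/1; p₀² − 30·q₀² = 25 − 30 = -5.
  k = 1: m = 5, d = 5, a = ⌊(5 + 5)/5⌋ = 2; p/q = (2·5 + 1)/(2·1 + 0) = 11/2; p² − 30·q² = 121 − 120 = 1.
  The first convergent with p² − 30·q² = 1 gives the fundamental solution (x₁, y₁) = (11, 2).
Step 2: Apply the recurrence (x_{n+1}, y_{n+1}) = (x₁x_n + 30y₁y_n, x₁y_n + y₁x_n) repeatedly.
  From (x_1, y_1) = (11, 2): x_2 = 11·11 + 30·2·2 = 241; y_2 = 11·2 + 2·11 = 44.
  From (x_2, y_2) = (241, 44): x_3 = 11·241 + 30·2·44 = 5291; y_3 = 11·44 + 2·241 = 966.
Step 3: Verify x_3² - 30·y_3² = 27994681 - 27994680 = 1 (should be 1). ✓

(x_1, y_1) = (11, 2); (x_3, y_3) = (5291, 966).


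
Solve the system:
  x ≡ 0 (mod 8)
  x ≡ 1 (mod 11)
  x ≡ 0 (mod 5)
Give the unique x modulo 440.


Moduli 8, 11, 5 are pairwise coprime; by CRT there is a unique solution modulo M = 8 · 11 · 5 = 440.
Solve pairwise, accumulating the modulus:
  Start with x ≡ 0 (mod 8).
  Combine with x ≡ 1 (mod 11): since gcd(8, 11) = 1, we get a unique residue mod 88.
    Write x = 0 + 8·t and substitute into x ≡ 1 (mod 11): 8·t ≡ 1 − 0 = 1 (mod 11).
    The inverse of 8 mod 11 is 7 (since 8·7 = 56 = 5·11 + 1), so t ≡ 7·1 = 7 ≡ 7 (mod 11).
    Then x = 0 + 8·7 = 56, valid modulo lcm(8, 11) = 88: x ≡ 56 (mod 88).
  Combine with x ≡ 0 (mod 5): since gcd(88, 5) = 1, we get a unique residue mod 440.
    Write x = 56 + 88·t and substitute into x ≡ 0 (mod 5): 88·t ≡ 0 − 56 = -56 (mod 5).
    Reduce coefficients mod 5: 3·t ≡ 4 (mod 5).
    The inverse of 3 mod 5 is 2 (since 3·2 = 6 = 1·5 + 1), so t ≡ 2·4 = 8 ≡ 3 (mod 5).
    Then x = 56 + 88·3 = 320, valid modulo lcm(88, 5) = 440: x ≡ 320 (mod 440).
Verify: 320 mod 8 = 0 ✓, 320 mod 11 = 1 ✓, 320 mod 5 = 0 ✓.

x ≡ 320 (mod 440).


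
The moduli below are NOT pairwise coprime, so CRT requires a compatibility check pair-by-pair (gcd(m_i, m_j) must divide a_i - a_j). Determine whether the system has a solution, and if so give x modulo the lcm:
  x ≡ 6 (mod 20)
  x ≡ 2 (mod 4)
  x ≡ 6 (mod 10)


Moduli 20, 4, 10 are not pairwise coprime, so CRT works modulo lcm(m_i) when all pairwise compatibility conditions hold.
Pairwise compatibility: gcd(m_i, m_j) must divide a_i - a_j for every pair.
Merge one congruence at a time:
  Start: x ≡ 6 (mod 20).
  Combine with x ≡ 2 (mod 4): gcd(20, 4) = 4; 2 - 6 = -4, which IS divisible by 4, so compatible.
    Write x = 6 + 20·t and substitute into x ≡ 2 (mod 4): 20·t ≡ 2 − 6 = -4 (mod 4).
    Divide the congruence (and modulus) by g = 4: 5·t ≡ -1 (mod 1).
    Modulo 1 every t works; take t = 0.
    Then x = 6 + 20·0 = 6, valid modulo lcm(20, 4) = 20: x ≡ 6 (mod 20).
  Combine with x ≡ 6 (mod 10): gcd(20, 10) = 10; 6 - 6 = 0, which IS divisible by 10, so compatible.
    Write x = 6 + 20·t and substitute into x ≡ 6 (mod 10): 20·t ≡ 6 − 6 = 0 (mod 10).
    Divide the congruence (and modulus) by g = 10: 2·t ≡ 0 (mod 1).
    Modulo 1 every t works; take t = 0.
    Then x = 6 + 20·0 = 6, valid modulo lcm(20, 10) = 20: x ≡ 6 (mod 20).
Verify: 6 mod 20 = 6, 6 mod 4 = 2, 6 mod 10 = 6.

x ≡ 6 (mod 20).


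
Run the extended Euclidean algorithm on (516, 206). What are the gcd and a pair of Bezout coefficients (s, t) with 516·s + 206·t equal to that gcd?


Euclidean algorithm on (516, 206) — divide until remainder is 0:
  516 = 2 · 206 + 104
  206 = 1 · 104 + 102
  104 = 1 · 102 + 2
  102 = 51 · 2 + 0
gcd(516, 206) = 2.
Track Bezout coefficients alongside the remainders: start with r₀ = 516 = a·1 + b·0 (s = 1, t = 0) and r₁ = 206 = a·0 + b·1 (s = 0, t = 1); each new remainder r_{k+1} = r_{k-1} − q_k·r_k inherits s_{k+1} = s_{k-1} − q_k·s_k, t_{k+1} = t_{k-1} − q_k·t_k, so r_k = a·s_k + b·t_k at every step:
  q = 2: r = 104, s = 1 − 2·0 = 1, t = 0 − 2·1 = -2  (check: 516·1 + 206·(-2) = 104)
  q = 1: r = 102, s = 0 − 1·1 = -1, t = 1 − 1·(-2) = 3  (check: 516·(-1) + 206·3 = 102)
  q = 1: r = 2, s = 1 − 1·(-1) = 2, t = -2 − 1·3 = -5  (check: 516·2 + 206·(-5) = 2)
The row with r = 2 (the gcd) gives the Bezout coefficients s = 2, t = -5.
Result: 516 · (2) + 206 · (-5) = 2.

gcd(516, 206) = 2; s = 2, t = -5 (check: 516·2 + 206·(-5) = 2).


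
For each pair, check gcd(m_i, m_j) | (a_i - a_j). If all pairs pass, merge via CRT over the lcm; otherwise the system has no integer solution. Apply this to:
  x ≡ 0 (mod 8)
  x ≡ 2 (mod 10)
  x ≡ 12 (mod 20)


Moduli 8, 10, 20 are not pairwise coprime, so CRT works modulo lcm(m_i) when all pairwise compatibility conditions hold.
Pairwise compatibility: gcd(m_i, m_j) must divide a_i - a_j for every pair.
Merge one congruence at a time:
  Start: x ≡ 0 (mod 8).
  Combine with x ≡ 2 (mod 10): gcd(8, 10) = 2; 2 - 0 = 2, which IS divisible by 2, so compatible.
    Write x = 0 + 8·t and substitute into x ≡ 2 (mod 10): 8·t ≡ 2 − 0 = 2 (mod 10).
    Divide the congruence (and modulus) by g = 2: 4·t ≡ 1 (mod 5).
    The inverse of 4 mod 5 is 4 (since 4·4 = 16 = 3·5 + 1), so t ≡ 4·1 = 4 ≡ 4 (mod 5).
    Then x = 0 + 8·4 = 32, valid modulo lcm(8, 10) = 40: x ≡ 32 (mod 40).
  Combine with x ≡ 12 (mod 20): gcd(40, 20) = 20; 12 - 32 = -20, which IS divisible by 20, so compatible.
    Write x = 32 + 40·t and substitute into x ≡ 12 (mod 20): 40·t ≡ 12 − 32 = -20 (mod 20).
    Divide the congruence (and modulus) by g = 20: 2·t ≡ -1 (mod 1).
    Modulo 1 every t works; take t = 0.
    Then x = 32 + 40·0 = 32, valid modulo lcm(40, 20) = 40: x ≡ 32 (mod 40).
Verify: 32 mod 8 = 0, 32 mod 10 = 2, 32 mod 20 = 12.

x ≡ 32 (mod 40).
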